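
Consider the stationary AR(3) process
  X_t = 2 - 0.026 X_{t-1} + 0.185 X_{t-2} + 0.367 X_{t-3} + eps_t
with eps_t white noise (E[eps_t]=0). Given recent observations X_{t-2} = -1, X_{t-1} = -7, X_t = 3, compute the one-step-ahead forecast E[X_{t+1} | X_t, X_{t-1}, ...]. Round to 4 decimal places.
E[X_{t+1} \mid \mathcal F_t] = 0.2600

For an AR(p) model X_t = c + sum_i phi_i X_{t-i} + eps_t, the
one-step-ahead conditional mean is
  E[X_{t+1} | X_t, ...] = c + sum_i phi_i X_{t+1-i}.
Substitute known values:
  E[X_{t+1} | ...] = 2 + (-0.026) * (3) + (0.185) * (-7) + (0.367) * (-1)
                   = 0.2600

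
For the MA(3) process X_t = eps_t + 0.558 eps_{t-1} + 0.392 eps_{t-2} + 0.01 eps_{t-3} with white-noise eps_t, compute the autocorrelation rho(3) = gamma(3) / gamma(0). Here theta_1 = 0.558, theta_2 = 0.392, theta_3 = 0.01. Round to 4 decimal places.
\rho(3) = 0.0068

For an MA(q) process with theta_0 = 1, the autocovariance is
  gamma(k) = sigma^2 * sum_{i=0..q-k} theta_i * theta_{i+k},
and rho(k) = gamma(k) / gamma(0). Sigma^2 cancels.
  numerator   = (1)*(0.01) = 0.01.
  denominator = (1)^2 + (0.558)^2 + (0.392)^2 + (0.01)^2 = 1.465128.
  rho(3) = 0.01 / 1.465128 = 0.0068.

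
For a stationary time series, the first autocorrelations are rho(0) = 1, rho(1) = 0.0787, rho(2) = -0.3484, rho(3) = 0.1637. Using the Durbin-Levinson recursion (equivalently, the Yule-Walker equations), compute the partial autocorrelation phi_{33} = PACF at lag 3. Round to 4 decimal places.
\phi_{33} = 0.2640

The PACF at lag k is phi_{kk}, the last component of the solution
to the Yule-Walker system G_k phi = r_k where
  (G_k)_{ij} = rho(|i - j|), (r_k)_i = rho(i), i,j = 1..k.
Equivalently, Durbin-Levinson gives phi_{kk} iteratively:
  phi_{11} = rho(1)
  phi_{kk} = [rho(k) - sum_{j=1..k-1} phi_{k-1,j} rho(k-j)]
            / [1 - sum_{j=1..k-1} phi_{k-1,j} rho(j)],
  phi_{k,j} = phi_{k-1,j} - phi_{kk} phi_{k-1,k-j},  j = 1..k-1.
Step k = 1:
  phi_11 = rho(1) = 0.0787.
Step k = 2:
  phi_22 = [rho(2) - phi_11 rho(1)] / [1 - phi_11 rho(1)] = [-0.3484 - (0.0787)(0.0787)] / [1 - (0.0787)(0.0787)]
         = -0.35459369 / 0.99380631 = -0.356804.
  Update: phi_21 = phi_11 - phi_22 phi_11 = 0.0787 - (-0.356804)(0.0787) = 0.10678.
Step k = 3:
  phi_33 = [rho(3) - phi_21 rho(2) - phi_22 rho(1)] / [1 - phi_21 rho(1) - phi_22 rho(2)]
    numerator   = 0.1637 - (0.10678)(-0.3484) - (-0.356804)(0.0787) = 0.22898275
    denominator = 1 - (0.10678)(0.0787) - (-0.356804)(-0.3484) = 0.867286
  phi_33 = 0.22898275 / 0.867286 = 0.264.
Therefore phi_{33} = 0.2640.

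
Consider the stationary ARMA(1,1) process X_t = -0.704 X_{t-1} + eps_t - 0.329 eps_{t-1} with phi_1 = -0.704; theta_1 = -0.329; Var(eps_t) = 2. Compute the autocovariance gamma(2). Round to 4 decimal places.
\gamma(2) = 3.5515

Multiply the model equation by X_{t-k} and take expectations. With theta_0 = psi_0 = 1 and psi_j the MA(infinity) weights, this gives
  gamma(k) - sum_i phi_i gamma(k-i) = c_k,
  c_k = sigma^2 * sum_{j=k..q} theta_j psi_{j-k}   (c_k = 0 for k > q),
using gamma(-m) = gamma(m).
psi-weights needed (psi_j = theta_j + sum_i phi_i psi_{j-i}):
  psi_1 = theta_1 + phi_1 = -0.329 + (-0.704) = -1.033
Right-hand sides:
  c_0 = sigma^2 (1 + theta_1 psi_1) = 2 * (1 + (-0.329)(-1.033)) = 2 * 1.339857 = 2.679714
  c_1 = sigma^2 theta_1 = 2 * (-0.329) = -0.658
  c_2 = 0
Equations for k = 0 and k = 1 (AR order 1):
  gamma(0) = phi_1 gamma(1) + c_0
  gamma(1) = phi_1 gamma(0) + c_1
Substituting the second into the first: gamma(0) (1 - phi_1^2) = c_0 + phi_1 c_1, so
  gamma(0) = (c_0 + phi_1 c_1) / (1 - phi_1^2) = (2.679714 + (-0.704)(-0.658)) / (1 - (-0.704)^2) = 3.142946 / 0.504384 = 6.231256.
  gamma(1) = phi_1 gamma(0) + c_1 = (-0.704)(6.231256) + (-0.658) = -5.044804.
For k = 2 (> q): gamma(2) = phi_1 gamma(1) = (-0.704)(-5.044804) = 3.551542.
Therefore gamma(2) = 3.5515 (to 4 decimal places).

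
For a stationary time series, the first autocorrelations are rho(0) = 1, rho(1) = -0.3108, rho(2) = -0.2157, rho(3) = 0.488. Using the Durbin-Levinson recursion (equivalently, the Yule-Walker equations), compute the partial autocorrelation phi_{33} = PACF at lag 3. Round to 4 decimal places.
\phi_{33} = 0.3650

The PACF at lag k is phi_{kk}, the last component of the solution
to the Yule-Walker system G_k phi = r_k where
  (G_k)_{ij} = rho(|i - j|), (r_k)_i = rho(i), i,j = 1..k.
Equivalently, Durbin-Levinson gives phi_{kk} iteratively:
  phi_{11} = rho(1)
  phi_{kk} = [rho(k) - sum_{j=1..k-1} phi_{k-1,j} rho(k-j)]
            / [1 - sum_{j=1..k-1} phi_{k-1,j} rho(j)],
  phi_{k,j} = phi_{k-1,j} - phi_{kk} phi_{k-1,k-j},  j = 1..k-1.
Step k = 1:
  phi_11 = rho(1) = -0.3108.
Step k = 2:
  phi_22 = [rho(2) - phi_11 rho(1)] / [1 - phi_11 rho(1)] = [-0.2157 - (-0.3108)(-0.3108)] / [1 - (-0.3108)(-0.3108)]
         = -0.31229664 / 0.90340336 = -0.345689.
  Update: phi_21 = phi_11 - phi_22 phi_11 = -0.3108 - (-0.345689)(-0.3108) = -0.41824.
Step k = 3:
  phi_33 = [rho(3) - phi_21 rho(2) - phi_22 rho(1)] / [1 - phi_21 rho(1) - phi_22 rho(2)]
    numerator   = 0.488 - (-0.41824)(-0.2157) - (-0.345689)(-0.3108) = 0.29034545
    denominator = 1 - (-0.41824)(-0.3108) - (-0.345689)(-0.2157) = 0.79544583
  phi_33 = 0.29034545 / 0.79544583 = 0.365.
Therefore phi_{33} = 0.3650.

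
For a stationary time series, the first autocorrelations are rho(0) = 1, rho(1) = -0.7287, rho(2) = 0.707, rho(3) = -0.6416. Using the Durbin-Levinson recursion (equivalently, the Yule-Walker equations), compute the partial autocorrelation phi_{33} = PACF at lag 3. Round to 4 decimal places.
\phi_{33} = -0.1149

The PACF at lag k is phi_{kk}, the last component of the solution
to the Yule-Walker system G_k phi = r_k where
  (G_k)_{ij} = rho(|i - j|), (r_k)_i = rho(i), i,j = 1..k.
Equivalently, Durbin-Levinson gives phi_{kk} iteratively:
  phi_{11} = rho(1)
  phi_{kk} = [rho(k) - sum_{j=1..k-1} phi_{k-1,j} rho(k-j)]
            / [1 - sum_{j=1..k-1} phi_{k-1,j} rho(j)],
  phi_{k,j} = phi_{k-1,j} - phi_{kk} phi_{k-1,k-j},  j = 1..k-1.
Step k = 1:
  phi_11 = rho(1) = -0.7287.
Step k = 2:
  phi_22 = [rho(2) - phi_11 rho(1)] / [1 - phi_11 rho(1)] = [0.707 - (-0.7287)(-0.7287)] / [1 - (-0.7287)(-0.7287)]
         = 0.17599631 / 0.46899631 = 0.375262.
  Update: phi_21 = phi_11 - phi_22 phi_11 = -0.7287 - (0.375262)(-0.7287) = -0.455247.
Step k = 3:
  phi_33 = [rho(3) - phi_21 rho(2) - phi_22 rho(1)] / [1 - phi_21 rho(1) - phi_22 rho(2)]
    numerator   = -0.6416 - (-0.455247)(0.707) - (0.375262)(-0.7287) = -0.04628733
    denominator = 1 - (-0.455247)(-0.7287) - (0.375262)(0.707) = 0.40295165
  phi_33 = -0.04628733 / 0.40295165 = -0.1149.
Therefore phi_{33} = -0.1149.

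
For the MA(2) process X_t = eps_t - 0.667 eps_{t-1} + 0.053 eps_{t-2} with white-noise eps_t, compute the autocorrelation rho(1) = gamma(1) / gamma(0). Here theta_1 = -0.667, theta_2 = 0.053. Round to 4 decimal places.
\rho(1) = -0.4852

For an MA(q) process with theta_0 = 1, the autocovariance is
  gamma(k) = sigma^2 * sum_{i=0..q-k} theta_i * theta_{i+k},
and rho(k) = gamma(k) / gamma(0). Sigma^2 cancels.
  numerator   = (1)*(-0.667) + (-0.667)*(0.053) = -0.702351.
  denominator = (1)^2 + (-0.667)^2 + (0.053)^2 = 1.447698.
  rho(1) = -0.702351 / 1.447698 = -0.4852.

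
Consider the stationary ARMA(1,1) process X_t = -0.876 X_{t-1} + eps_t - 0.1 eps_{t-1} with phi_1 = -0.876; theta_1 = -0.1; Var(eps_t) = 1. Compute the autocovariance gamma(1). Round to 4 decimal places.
\gamma(1) = -4.5631

Multiply the model equation by X_{t-k} and take expectations. With theta_0 = psi_0 = 1 and psi_j the MA(infinity) weights, this gives
  gamma(k) - sum_i phi_i gamma(k-i) = c_k,
  c_k = sigma^2 * sum_{j=k..q} theta_j psi_{j-k}   (c_k = 0 for k > q),
using gamma(-m) = gamma(m).
psi-weights needed (psi_j = theta_j + sum_i phi_i psi_{j-i}):
  psi_1 = theta_1 + phi_1 = -0.1 + (-0.876) = -0.976
Right-hand sides:
  c_0 = sigma^2 (1 + theta_1 psi_1) = 1 * (1 + (-0.1)(-0.976)) = 1 * 1.0976 = 1.0976
  c_1 = sigma^2 theta_1 = 1 * (-0.1) = -0.1
  c_2 = 0
Equations for k = 0 and k = 1 (AR order 1):
  gamma(0) = phi_1 gamma(1) + c_0
  gamma(1) = phi_1 gamma(0) + c_1
Substituting the second into the first: gamma(0) (1 - phi_1^2) = c_0 + phi_1 c_1, so
  gamma(0) = (c_0 + phi_1 c_1) / (1 - phi_1^2) = (1.0976 + (-0.876)(-0.1)) / (1 - (-0.876)^2) = 1.1852 / 0.232624 = 5.094917.
  gamma(1) = phi_1 gamma(0) + c_1 = (-0.876)(5.094917) + (-0.1) = -4.563147.
Therefore gamma(1) = -4.5631 (to 4 decimal places).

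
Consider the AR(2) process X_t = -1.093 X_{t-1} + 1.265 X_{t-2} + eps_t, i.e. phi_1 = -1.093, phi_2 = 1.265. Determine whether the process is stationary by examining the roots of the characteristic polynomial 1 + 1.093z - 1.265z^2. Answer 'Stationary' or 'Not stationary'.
\text{Not stationary}

The AR(p) characteristic polynomial is P(z) = 1 + 1.093z - 1.265z^2.
Stationarity requires all roots to lie outside the unit circle, i.e. |z| > 1 for every root.
Set 1 + (1.093) z + (-1.265) z^2 = 0, i.e. a z^2 + b z + c = 0 with a = -1.265, b = 1.093, c = 1.
Discriminant D = b^2 - 4ac = (1.093)^2 - 4*(-1.265)*1 = 1.194649 - (-5.06) = 6.254649.
D >= 0, so the roots are real: z = (-b +/- sqrt(D)) / (2a) = (-1.093 +/- 2.50093) / (-2.53).
  z_1 = (-1.093 + 2.50093) / (-2.53) = -0.5565,   |z_1| = 0.5565.
  z_2 = (-1.093 - 2.50093) / (-2.53) = 1.4205,   |z_2| = 1.4205.
Moduli of all roots: 0.5565, 1.4205.
All moduli strictly greater than 1? No.
Verdict: Not stationary.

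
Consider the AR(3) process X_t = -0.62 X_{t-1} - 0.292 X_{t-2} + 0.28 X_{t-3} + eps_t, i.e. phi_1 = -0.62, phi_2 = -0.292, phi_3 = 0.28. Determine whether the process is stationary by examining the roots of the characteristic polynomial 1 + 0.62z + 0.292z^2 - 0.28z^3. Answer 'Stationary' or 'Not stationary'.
\text{Stationary}

The AR(p) characteristic polynomial is P(z) = 1 + 0.62z + 0.292z^2 - 0.28z^3.
Stationarity requires all roots to lie outside the unit circle, i.e. |z| > 1 for every root.
Degree 3: look for a simple real root z0 first, then factor out (1 - z/z0) and solve the remaining quadratic.
Testing z0 = 2.5: P(2.5) = 1 + (0.62)(2.5) + (0.292)(2.5)^2 + (-0.28)(2.5)^3
  = 1 + (1.55) + (1.825) + (-4.375) = 0.  So z_0 = 2.5 is a root, |z_0| = 2.5.
Divide out the factor (1 - 0.4 z) = (1 - z/z0) (since 1/z0 = 0.4):
  P(z) = (1 - 0.4 z)(1 + (1.02) z + (0.7) z^2)
  [check: z-coef 1.02 - (0.4) = 0.62; z^2-coef 0.7 - (0.4)(1.02) = 0.292; z^3-coef -(0.4)(0.7) = -0.28.]
Remaining roots from the quadratic factor 1 + (1.02) z + (0.7) z^2:
  Set 1 + (1.02) z + (0.7) z^2 = 0, i.e. a z^2 + b z + c = 0 with a = 0.7, b = 1.02, c = 1.
  Discriminant D = b^2 - 4ac = (1.02)^2 - 4*(0.7)*1 = 1.0404 - (2.8) = -1.7596.
  D < 0, so the roots are the complex-conjugate pair z = (-b +/- i sqrt(-D)) / (2a) = -0.7286 +/- 0.9475i.
  For a conjugate pair |z|^2 = z * conj(z) = (product of roots) = c/a = 1/(0.7) = 1.428571, so |z| = sqrt(1.428571) = 1.1952 for both roots.
Moduli of all roots: 2.5000, 1.1952, 1.1952.
All moduli strictly greater than 1? Yes.
Verdict: Stationary.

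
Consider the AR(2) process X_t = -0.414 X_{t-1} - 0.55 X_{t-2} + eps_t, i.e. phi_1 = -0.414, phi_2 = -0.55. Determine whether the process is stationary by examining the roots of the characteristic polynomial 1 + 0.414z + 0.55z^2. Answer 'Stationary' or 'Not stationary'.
\text{Stationary}

The AR(p) characteristic polynomial is P(z) = 1 + 0.414z + 0.55z^2.
Stationarity requires all roots to lie outside the unit circle, i.e. |z| > 1 for every root.
Set 1 + (0.414) z + (0.55) z^2 = 0, i.e. a z^2 + b z + c = 0 with a = 0.55, b = 0.414, c = 1.
Discriminant D = b^2 - 4ac = (0.414)^2 - 4*(0.55)*1 = 0.171396 - (2.2) = -2.028604.
D < 0, so the roots are the complex-conjugate pair z = (-b +/- i sqrt(-D)) / (2a) = -0.3764 +/- 1.2948i.
For a conjugate pair |z|^2 = z * conj(z) = (product of roots) = c/a = 1/(0.55) = 1.818182, so |z| = sqrt(1.818182) = 1.3484 for both roots.
Moduli of all roots: 1.3484, 1.3484.
All moduli strictly greater than 1? Yes.
Verdict: Stationary.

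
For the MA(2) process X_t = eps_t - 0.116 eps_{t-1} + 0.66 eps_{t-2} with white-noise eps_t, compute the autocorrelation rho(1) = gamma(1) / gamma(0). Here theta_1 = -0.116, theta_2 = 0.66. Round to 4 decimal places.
\rho(1) = -0.1329

For an MA(q) process with theta_0 = 1, the autocovariance is
  gamma(k) = sigma^2 * sum_{i=0..q-k} theta_i * theta_{i+k},
and rho(k) = gamma(k) / gamma(0). Sigma^2 cancels.
  numerator   = (1)*(-0.116) + (-0.116)*(0.66) = -0.19256.
  denominator = (1)^2 + (-0.116)^2 + (0.66)^2 = 1.449056.
  rho(1) = -0.19256 / 1.449056 = -0.1329.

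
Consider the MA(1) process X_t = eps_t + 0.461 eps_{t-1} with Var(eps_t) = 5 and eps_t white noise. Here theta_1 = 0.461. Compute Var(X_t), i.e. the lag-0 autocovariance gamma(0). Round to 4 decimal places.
\gamma(0) = 6.0626

For an MA(q) process X_t = eps_t + sum_i theta_i eps_{t-i} with
Var(eps_t) = sigma^2, the variance is
  gamma(0) = sigma^2 * (1 + sum_i theta_i^2).
  sum_i theta_i^2 = (0.461)^2 = 0.212521.
  gamma(0) = 5 * (1 + 0.212521) = 5 * 1.212521 = 6.062605, which rounds to 6.0626.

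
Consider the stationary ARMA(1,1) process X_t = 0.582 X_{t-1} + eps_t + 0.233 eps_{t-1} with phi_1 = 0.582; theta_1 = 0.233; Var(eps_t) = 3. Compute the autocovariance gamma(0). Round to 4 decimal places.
\gamma(0) = 6.0134

Multiply the model equation by X_{t-k} and take expectations. With theta_0 = psi_0 = 1 and psi_j the MA(infinity) weights, this gives
  gamma(k) - sum_i phi_i gamma(k-i) = c_k,
  c_k = sigma^2 * sum_{j=k..q} theta_j psi_{j-k}   (c_k = 0 for k > q),
using gamma(-m) = gamma(m).
psi-weights needed (psi_j = theta_j + sum_i phi_i psi_{j-i}):
  psi_1 = theta_1 + phi_1 = 0.233 + (0.582) = 0.815
Right-hand sides:
  c_0 = sigma^2 (1 + theta_1 psi_1) = 3 * (1 + (0.233)(0.815)) = 3 * 1.189895 = 3.569685
  c_1 = sigma^2 theta_1 = 3 * (0.233) = 0.699
  c_2 = 0
Equations for k = 0 and k = 1 (AR order 1):
  gamma(0) = phi_1 gamma(1) + c_0
  gamma(1) = phi_1 gamma(0) + c_1
Substituting the second into the first: gamma(0) (1 - phi_1^2) = c_0 + phi_1 c_1, so
  gamma(0) = (c_0 + phi_1 c_1) / (1 - phi_1^2) = (3.569685 + (0.582)(0.699)) / (1 - (0.582)^2) = 3.976503 / 0.661276 = 6.013379.
Therefore gamma(0) = 6.0134 (to 4 decimal places).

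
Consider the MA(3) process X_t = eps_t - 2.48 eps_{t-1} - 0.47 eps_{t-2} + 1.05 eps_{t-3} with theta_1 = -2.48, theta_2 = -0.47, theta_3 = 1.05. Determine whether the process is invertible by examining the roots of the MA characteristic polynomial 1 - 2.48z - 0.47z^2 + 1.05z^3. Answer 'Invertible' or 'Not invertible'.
\text{Not invertible}

The MA(q) characteristic polynomial is P(z) = 1 - 2.48z - 0.47z^2 + 1.05z^3.
Invertibility requires all roots to lie outside the unit circle, i.e. |z| > 1 for every root.
Degree 3: look for a simple real root z0 first, then factor out (1 - z/z0) and solve the remaining quadratic.
Testing z0 = 0.4: P(0.4) = 1 + (-2.48)(0.4) + (-0.47)(0.4)^2 + (1.05)(0.4)^3
  = 1 + (-0.992) + (-0.0752) + (0.0672) = 0.  So z_0 = 0.4 is a root, |z_0| = 0.4.
Divide out the factor (1 - 2.5 z) = (1 - z/z0) (since 1/z0 = 2.5):
  P(z) = (1 - 2.5 z)(1 + (0.02) z + (-0.42) z^2)
  [check: z-coef 0.02 - (2.5) = -2.48; z^2-coef -0.42 - (2.5)(0.02) = -0.47; z^3-coef -(2.5)(-0.42) = 1.05.]
Remaining roots from the quadratic factor 1 + (0.02) z + (-0.42) z^2:
  Set 1 + (0.02) z + (-0.42) z^2 = 0, i.e. a z^2 + b z + c = 0 with a = -0.42, b = 0.02, c = 1.
  Discriminant D = b^2 - 4ac = (0.02)^2 - 4*(-0.42)*1 = 0.0004 - (-1.68) = 1.6804.
  D >= 0, so the roots are real: z = (-b +/- sqrt(D)) / (2a) = (-0.02 +/- 1.296302) / (-0.84).
    z_1 = (-0.02 + 1.296302) / (-0.84) = -1.5194,   |z_1| = 1.5194.
    z_2 = (-0.02 - 1.296302) / (-0.84) = 1.567,   |z_2| = 1.567.
Moduli of all roots: 0.4000, 1.5194, 1.5670.
All moduli strictly greater than 1? No.
Verdict: Not invertible.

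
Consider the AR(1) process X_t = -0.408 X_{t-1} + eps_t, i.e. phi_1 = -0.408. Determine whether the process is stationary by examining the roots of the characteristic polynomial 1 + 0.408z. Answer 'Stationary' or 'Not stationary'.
\text{Stationary}

The AR(p) characteristic polynomial is P(z) = 1 + 0.408z.
Stationarity requires all roots to lie outside the unit circle, i.e. |z| > 1 for every root.
This is linear in z: 1 + (0.408) z = 0  =>  z = -1/(0.408) = -2.45098,  |z| = 2.45098.
Moduli of all roots: 2.4510.
All moduli strictly greater than 1? Yes.
Verdict: Stationary.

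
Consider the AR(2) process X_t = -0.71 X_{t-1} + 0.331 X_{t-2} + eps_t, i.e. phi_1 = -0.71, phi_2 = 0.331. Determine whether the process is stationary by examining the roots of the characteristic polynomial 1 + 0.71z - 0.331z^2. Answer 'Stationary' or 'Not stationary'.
\text{Not stationary}

The AR(p) characteristic polynomial is P(z) = 1 + 0.71z - 0.331z^2.
Stationarity requires all roots to lie outside the unit circle, i.e. |z| > 1 for every root.
Set 1 + (0.71) z + (-0.331) z^2 = 0, i.e. a z^2 + b z + c = 0 with a = -0.331, b = 0.71, c = 1.
Discriminant D = b^2 - 4ac = (0.71)^2 - 4*(-0.331)*1 = 0.5041 - (-1.324) = 1.8281.
D >= 0, so the roots are real: z = (-b +/- sqrt(D)) / (2a) = (-0.71 +/- 1.352072) / (-0.662).
  z_1 = (-0.71 + 1.352072) / (-0.662) = -0.9699,   |z_1| = 0.9699.
  z_2 = (-0.71 - 1.352072) / (-0.662) = 3.1149,   |z_2| = 3.1149.
Moduli of all roots: 0.9699, 3.1149.
All moduli strictly greater than 1? No.
Verdict: Not stationary.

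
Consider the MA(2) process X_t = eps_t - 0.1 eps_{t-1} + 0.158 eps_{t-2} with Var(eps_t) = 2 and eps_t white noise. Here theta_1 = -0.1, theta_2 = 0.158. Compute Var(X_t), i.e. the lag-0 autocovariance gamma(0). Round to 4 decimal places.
\gamma(0) = 2.0699

For an MA(q) process X_t = eps_t + sum_i theta_i eps_{t-i} with
Var(eps_t) = sigma^2, the variance is
  gamma(0) = sigma^2 * (1 + sum_i theta_i^2).
  sum_i theta_i^2 = (-0.1)^2 + (0.158)^2 = 0.01 + 0.024964 = 0.034964.
  gamma(0) = 2 * (1 + 0.034964) = 2 * 1.034964 = 2.069928, which rounds to 2.0699.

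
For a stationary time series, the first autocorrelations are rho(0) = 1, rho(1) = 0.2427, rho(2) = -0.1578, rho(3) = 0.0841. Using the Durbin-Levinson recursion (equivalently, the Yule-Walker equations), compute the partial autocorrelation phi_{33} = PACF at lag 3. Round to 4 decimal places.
\phi_{33} = 0.2099

The PACF at lag k is phi_{kk}, the last component of the solution
to the Yule-Walker system G_k phi = r_k where
  (G_k)_{ij} = rho(|i - j|), (r_k)_i = rho(i), i,j = 1..k.
Equivalently, Durbin-Levinson gives phi_{kk} iteratively:
  phi_{11} = rho(1)
  phi_{kk} = [rho(k) - sum_{j=1..k-1} phi_{k-1,j} rho(k-j)]
            / [1 - sum_{j=1..k-1} phi_{k-1,j} rho(j)],
  phi_{k,j} = phi_{k-1,j} - phi_{kk} phi_{k-1,k-j},  j = 1..k-1.
Step k = 1:
  phi_11 = rho(1) = 0.2427.
Step k = 2:
  phi_22 = [rho(2) - phi_11 rho(1)] / [1 - phi_11 rho(1)] = [-0.1578 - (0.2427)(0.2427)] / [1 - (0.2427)(0.2427)]
         = -0.21670329 / 0.94109671 = -0.230267.
  Update: phi_21 = phi_11 - phi_22 phi_11 = 0.2427 - (-0.230267)(0.2427) = 0.298586.
Step k = 3:
  phi_33 = [rho(3) - phi_21 rho(2) - phi_22 rho(1)] / [1 - phi_21 rho(1) - phi_22 rho(2)]
    numerator   = 0.0841 - (0.298586)(-0.1578) - (-0.230267)(0.2427) = 0.18710257
    denominator = 1 - (0.298586)(0.2427) - (-0.230267)(-0.1578) = 0.89119715
  phi_33 = 0.18710257 / 0.89119715 = 0.2099.
Therefore phi_{33} = 0.2099.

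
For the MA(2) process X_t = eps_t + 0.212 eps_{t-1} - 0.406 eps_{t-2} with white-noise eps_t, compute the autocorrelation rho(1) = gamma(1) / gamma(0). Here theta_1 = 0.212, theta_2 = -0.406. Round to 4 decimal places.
\rho(1) = 0.1041

For an MA(q) process with theta_0 = 1, the autocovariance is
  gamma(k) = sigma^2 * sum_{i=0..q-k} theta_i * theta_{i+k},
and rho(k) = gamma(k) / gamma(0). Sigma^2 cancels.
  numerator   = (1)*(0.212) + (0.212)*(-0.406) = 0.125928.
  denominator = (1)^2 + (0.212)^2 + (-0.406)^2 = 1.20978.
  rho(1) = 0.125928 / 1.20978 = 0.1041.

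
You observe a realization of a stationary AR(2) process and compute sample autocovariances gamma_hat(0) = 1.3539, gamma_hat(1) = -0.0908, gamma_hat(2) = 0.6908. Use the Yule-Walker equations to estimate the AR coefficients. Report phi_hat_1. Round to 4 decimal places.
\hat\phi_{1} = -0.0330

The Yule-Walker equations for an AR(p) process read, in matrix form,
  Gamma_p phi = r_p,   with   (Gamma_p)_{ij} = gamma(|i - j|),
                       (r_p)_i = gamma(i),   i,j = 1..p.
Substitute the sample gammas (Toeplitz matrix and right-hand side of size 2):
  Gamma_p = [[1.3539, -0.0908], [-0.0908, 1.3539]]
  r_p     = [-0.0908, 0.6908]
Written out:
  1.3539 phi_1 - 0.0908 phi_2 = -0.0908
  -0.0908 phi_1 + 1.3539 phi_2 = 0.6908
Solve by Cramer's rule:
  det = gamma(0)^2 - gamma(1)^2 = (1.3539)^2 - (-0.0908)^2 = 1.83304521 - 0.00824464 = 1.82480057
  phi_hat_1 = [gamma(1) gamma(0) - gamma(1) gamma(2)] / det = [(-0.0908)(1.3539) - (-0.0908)(0.6908)] / 1.82480057 = -0.06020948 / 1.82480057 = -0.033
  phi_hat_2 = [gamma(0) gamma(2) - gamma(1)^2] / det = [(1.3539)(0.6908) - (-0.0908)^2] / 1.82480057 = 0.92702948 / 1.82480057 = 0.508
So phi_hat = [-0.0330, 0.5080].
Therefore phi_hat_1 = -0.0330.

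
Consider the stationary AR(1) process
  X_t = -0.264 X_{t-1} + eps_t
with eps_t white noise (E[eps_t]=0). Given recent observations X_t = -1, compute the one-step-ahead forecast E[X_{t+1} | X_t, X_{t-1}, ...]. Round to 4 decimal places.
E[X_{t+1} \mid \mathcal F_t] = 0.2640

For an AR(p) model X_t = c + sum_i phi_i X_{t-i} + eps_t, the
one-step-ahead conditional mean is
  E[X_{t+1} | X_t, ...] = c + sum_i phi_i X_{t+1-i}.
Substitute known values:
  E[X_{t+1} | ...] = (-0.264) * (-1)
                   = 0.2640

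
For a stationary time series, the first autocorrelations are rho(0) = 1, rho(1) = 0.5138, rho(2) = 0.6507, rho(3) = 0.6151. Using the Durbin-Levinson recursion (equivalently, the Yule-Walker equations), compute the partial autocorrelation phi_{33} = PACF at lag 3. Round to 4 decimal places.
\phi_{33} = 0.3500

The PACF at lag k is phi_{kk}, the last component of the solution
to the Yule-Walker system G_k phi = r_k where
  (G_k)_{ij} = rho(|i - j|), (r_k)_i = rho(i), i,j = 1..k.
Equivalently, Durbin-Levinson gives phi_{kk} iteratively:
  phi_{11} = rho(1)
  phi_{kk} = [rho(k) - sum_{j=1..k-1} phi_{k-1,j} rho(k-j)]
            / [1 - sum_{j=1..k-1} phi_{k-1,j} rho(j)],
  phi_{k,j} = phi_{k-1,j} - phi_{kk} phi_{k-1,k-j},  j = 1..k-1.
Step k = 1:
  phi_11 = rho(1) = 0.5138.
Step k = 2:
  phi_22 = [rho(2) - phi_11 rho(1)] / [1 - phi_11 rho(1)] = [0.6507 - (0.5138)(0.5138)] / [1 - (0.5138)(0.5138)]
         = 0.38670956 / 0.73600956 = 0.525414.
  Update: phi_21 = phi_11 - phi_22 phi_11 = 0.5138 - (0.525414)(0.5138) = 0.243842.
Step k = 3:
  phi_33 = [rho(3) - phi_21 rho(2) - phi_22 rho(1)] / [1 - phi_21 rho(1) - phi_22 rho(2)]
    numerator   = 0.6151 - (0.243842)(0.6507) - (0.525414)(0.5138) = 0.18647415
    denominator = 1 - (0.243842)(0.5138) - (0.525414)(0.6507) = 0.53282703
  phi_33 = 0.18647415 / 0.53282703 = 0.35.
Therefore phi_{33} = 0.3500.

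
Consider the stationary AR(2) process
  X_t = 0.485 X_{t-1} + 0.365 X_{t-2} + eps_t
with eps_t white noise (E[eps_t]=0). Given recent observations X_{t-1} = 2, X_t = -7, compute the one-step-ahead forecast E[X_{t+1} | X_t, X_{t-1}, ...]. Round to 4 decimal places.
E[X_{t+1} \mid \mathcal F_t] = -2.6650

For an AR(p) model X_t = c + sum_i phi_i X_{t-i} + eps_t, the
one-step-ahead conditional mean is
  E[X_{t+1} | X_t, ...] = c + sum_i phi_i X_{t+1-i}.
Substitute known values:
  E[X_{t+1} | ...] = (0.485) * (-7) + (0.365) * (2)
                   = -2.6650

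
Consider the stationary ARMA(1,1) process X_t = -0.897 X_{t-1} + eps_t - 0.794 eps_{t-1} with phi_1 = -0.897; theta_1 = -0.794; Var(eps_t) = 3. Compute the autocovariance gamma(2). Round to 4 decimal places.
\gamma(2) = 39.8760

Multiply the model equation by X_{t-k} and take expectations. With theta_0 = psi_0 = 1 and psi_j the MA(infinity) weights, this gives
  gamma(k) - sum_i phi_i gamma(k-i) = c_k,
  c_k = sigma^2 * sum_{j=k..q} theta_j psi_{j-k}   (c_k = 0 for k > q),
using gamma(-m) = gamma(m).
psi-weights needed (psi_j = theta_j + sum_i phi_i psi_{j-i}):
  psi_1 = theta_1 + phi_1 = -0.794 + (-0.897) = -1.691
Right-hand sides:
  c_0 = sigma^2 (1 + theta_1 psi_1) = 3 * (1 + (-0.794)(-1.691)) = 3 * 2.342654 = 7.027962
  c_1 = sigma^2 theta_1 = 3 * (-0.794) = -2.382
  c_2 = 0
Equations for k = 0 and k = 1 (AR order 1):
  gamma(0) = phi_1 gamma(1) + c_0
  gamma(1) = phi_1 gamma(0) + c_1
Substituting the second into the first: gamma(0) (1 - phi_1^2) = c_0 + phi_1 c_1, so
  gamma(0) = (c_0 + phi_1 c_1) / (1 - phi_1^2) = (7.027962 + (-0.897)(-2.382)) / (1 - (-0.897)^2) = 9.164616 / 0.195391 = 46.903982.
  gamma(1) = phi_1 gamma(0) + c_1 = (-0.897)(46.903982) + (-2.382) = -44.454872.
For k = 2 (> q): gamma(2) = phi_1 gamma(1) = (-0.897)(-44.454872) = 39.87602.
Therefore gamma(2) = 39.8760 (to 4 decimal places).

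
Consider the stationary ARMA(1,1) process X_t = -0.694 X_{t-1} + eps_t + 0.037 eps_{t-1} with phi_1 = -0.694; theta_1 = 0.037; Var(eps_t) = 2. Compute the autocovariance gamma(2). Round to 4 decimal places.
\gamma(2) = 1.7140

Multiply the model equation by X_{t-k} and take expectations. With theta_0 = psi_0 = 1 and psi_j the MA(infinity) weights, this gives
  gamma(k) - sum_i phi_i gamma(k-i) = c_k,
  c_k = sigma^2 * sum_{j=k..q} theta_j psi_{j-k}   (c_k = 0 for k > q),
using gamma(-m) = gamma(m).
psi-weights needed (psi_j = theta_j + sum_i phi_i psi_{j-i}):
  psi_1 = theta_1 + phi_1 = 0.037 + (-0.694) = -0.657
Right-hand sides:
  c_0 = sigma^2 (1 + theta_1 psi_1) = 2 * (1 + (0.037)(-0.657)) = 2 * 0.975691 = 1.951382
  c_1 = sigma^2 theta_1 = 2 * (0.037) = 0.074
  c_2 = 0
Equations for k = 0 and k = 1 (AR order 1):
  gamma(0) = phi_1 gamma(1) + c_0
  gamma(1) = phi_1 gamma(0) + c_1
Substituting the second into the first: gamma(0) (1 - phi_1^2) = c_0 + phi_1 c_1, so
  gamma(0) = (c_0 + phi_1 c_1) / (1 - phi_1^2) = (1.951382 + (-0.694)(0.074)) / (1 - (-0.694)^2) = 1.900026 / 0.518364 = 3.665428.
  gamma(1) = phi_1 gamma(0) + c_1 = (-0.694)(3.665428) + (0.074) = -2.469807.
For k = 2 (> q): gamma(2) = phi_1 gamma(1) = (-0.694)(-2.469807) = 1.714046.
Therefore gamma(2) = 1.7140 (to 4 decimal places).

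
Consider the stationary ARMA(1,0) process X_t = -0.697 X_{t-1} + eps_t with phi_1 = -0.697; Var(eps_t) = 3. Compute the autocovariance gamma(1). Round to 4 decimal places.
\gamma(1) = -4.0666

Multiply the model equation by X_{t-k} and take expectations. With theta_0 = psi_0 = 1 and psi_j the MA(infinity) weights, this gives
  gamma(k) - sum_i phi_i gamma(k-i) = c_k,
  c_k = sigma^2 * sum_{j=k..q} theta_j psi_{j-k}   (c_k = 0 for k > q),
using gamma(-m) = gamma(m).
Pure AR (q = 0): c_0 = sigma^2 = 3, c_k = 0 for k >= 1.
Equations for k = 0 and k = 1 (AR order 1):
  gamma(0) = phi_1 gamma(1) + c_0
  gamma(1) = phi_1 gamma(0) + c_1
Substituting the second into the first: gamma(0) (1 - phi_1^2) = c_0 + phi_1 c_1, so
  gamma(0) = c_0 / (1 - phi_1^2) = 3 / (1 - (-0.697)^2) = 3 / 0.514191 = 5.834408.
  gamma(1) = phi_1 gamma(0) = (-0.697)(5.834408) = -4.066582.
Therefore gamma(1) = -4.0666 (to 4 decimal places).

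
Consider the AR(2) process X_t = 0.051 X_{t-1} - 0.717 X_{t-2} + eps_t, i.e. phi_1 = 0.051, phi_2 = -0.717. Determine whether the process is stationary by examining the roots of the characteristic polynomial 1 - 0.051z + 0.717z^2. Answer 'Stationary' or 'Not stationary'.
\text{Stationary}

The AR(p) characteristic polynomial is P(z) = 1 - 0.051z + 0.717z^2.
Stationarity requires all roots to lie outside the unit circle, i.e. |z| > 1 for every root.
Set 1 + (-0.051) z + (0.717) z^2 = 0, i.e. a z^2 + b z + c = 0 with a = 0.717, b = -0.051, c = 1.
Discriminant D = b^2 - 4ac = (-0.051)^2 - 4*(0.717)*1 = 0.002601 - (2.868) = -2.865399.
D < 0, so the roots are the complex-conjugate pair z = (-b +/- i sqrt(-D)) / (2a) = 0.0356 +/- 1.1804i.
For a conjugate pair |z|^2 = z * conj(z) = (product of roots) = c/a = 1/(0.717) = 1.3947, so |z| = sqrt(1.3947) = 1.181 for both roots.
Moduli of all roots: 1.1810, 1.1810.
All moduli strictly greater than 1? Yes.
Verdict: Stationary.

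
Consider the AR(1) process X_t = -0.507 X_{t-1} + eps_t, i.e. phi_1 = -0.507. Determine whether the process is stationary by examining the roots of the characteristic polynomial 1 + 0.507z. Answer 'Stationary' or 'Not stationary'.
\text{Stationary}

The AR(p) characteristic polynomial is P(z) = 1 + 0.507z.
Stationarity requires all roots to lie outside the unit circle, i.e. |z| > 1 for every root.
This is linear in z: 1 + (0.507) z = 0  =>  z = -1/(0.507) = -1.972387,  |z| = 1.972387.
Moduli of all roots: 1.9724.
All moduli strictly greater than 1? Yes.
Verdict: Stationary.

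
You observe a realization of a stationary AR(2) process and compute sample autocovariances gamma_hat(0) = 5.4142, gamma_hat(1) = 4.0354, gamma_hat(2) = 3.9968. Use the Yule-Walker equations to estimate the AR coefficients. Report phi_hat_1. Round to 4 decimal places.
\hat\phi_{1} = 0.4390

The Yule-Walker equations for an AR(p) process read, in matrix form,
  Gamma_p phi = r_p,   with   (Gamma_p)_{ij} = gamma(|i - j|),
                       (r_p)_i = gamma(i),   i,j = 1..p.
Substitute the sample gammas (Toeplitz matrix and right-hand side of size 2):
  Gamma_p = [[5.4142, 4.0354], [4.0354, 5.4142]]
  r_p     = [4.0354, 3.9968]
Written out:
  5.4142 phi_1 + 4.0354 phi_2 = 4.0354
  4.0354 phi_1 + 5.4142 phi_2 = 3.9968
Solve by Cramer's rule:
  det = gamma(0)^2 - gamma(1)^2 = (5.4142)^2 - (4.0354)^2 = 29.31356164 - 16.28445316 = 13.02910848
  phi_hat_1 = [gamma(1) gamma(0) - gamma(1) gamma(2)] / det = [(4.0354)(5.4142) - (4.0354)(3.9968)] / 13.02910848 = 5.71977596 / 13.02910848 = 0.439
  phi_hat_2 = [gamma(0) gamma(2) - gamma(1)^2] / det = [(5.4142)(3.9968) - (4.0354)^2] / 13.02910848 = 5.3550214 / 13.02910848 = 0.411
So phi_hat = [0.4390, 0.4110].
Therefore phi_hat_1 = 0.4390.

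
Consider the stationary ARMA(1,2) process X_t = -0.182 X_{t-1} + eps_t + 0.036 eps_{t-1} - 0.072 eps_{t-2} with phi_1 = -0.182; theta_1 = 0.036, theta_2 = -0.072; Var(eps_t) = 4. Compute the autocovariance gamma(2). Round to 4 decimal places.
\gamma(2) = -0.1863

Multiply the model equation by X_{t-k} and take expectations. With theta_0 = psi_0 = 1 and psi_j the MA(infinity) weights, this gives
  gamma(k) - sum_i phi_i gamma(k-i) = c_k,
  c_k = sigma^2 * sum_{j=k..q} theta_j psi_{j-k}   (c_k = 0 for k > q),
using gamma(-m) = gamma(m).
psi-weights needed (psi_j = theta_j + sum_i phi_i psi_{j-i}):
  psi_1 = theta_1 + phi_1 = 0.036 + (-0.182) = -0.146
  psi_2 = theta_2 + phi_1 psi_1 = -0.072 + (-0.182)(-0.146) = -0.045428
Right-hand sides:
  c_0 = sigma^2 (1 + theta_1 psi_1 + theta_2 psi_2) = 4 * (1 + (0.036)(-0.146) + (-0.072)(-0.045428)) = 4 * 0.998015 = 3.992059
  c_1 = sigma^2 (theta_1 + theta_2 psi_1) = 4 * (0.036 + (-0.072)(-0.146)) = 0.186048
  c_2 = sigma^2 theta_2 = 4 * (-0.072) = -0.288
Equations for k = 0 and k = 1 (AR order 1):
  gamma(0) = phi_1 gamma(1) + c_0
  gamma(1) = phi_1 gamma(0) + c_1
Substituting the second into the first: gamma(0) (1 - phi_1^2) = c_0 + phi_1 c_1, so
  gamma(0) = (c_0 + phi_1 c_1) / (1 - phi_1^2) = (3.992059 + (-0.182)(0.186048)) / (1 - (-0.182)^2) = 3.958199 / 0.966876 = 4.093802.
  gamma(1) = phi_1 gamma(0) + c_1 = (-0.182)(4.093802) + (0.186048) = -0.559024.
For k = 2: gamma(2) = phi_1 gamma(1) + c_2
  = (-0.182)(-0.559024) + (-0.288) = -0.186258.
Therefore gamma(2) = -0.1863 (to 4 decimal places).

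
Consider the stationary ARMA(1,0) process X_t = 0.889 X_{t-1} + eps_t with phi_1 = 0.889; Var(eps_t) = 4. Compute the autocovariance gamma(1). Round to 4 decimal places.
\gamma(1) = 16.9593

Multiply the model equation by X_{t-k} and take expectations. With theta_0 = psi_0 = 1 and psi_j the MA(infinity) weights, this gives
  gamma(k) - sum_i phi_i gamma(k-i) = c_k,
  c_k = sigma^2 * sum_{j=k..q} theta_j psi_{j-k}   (c_k = 0 for k > q),
using gamma(-m) = gamma(m).
Pure AR (q = 0): c_0 = sigma^2 = 4, c_k = 0 for k >= 1.
Equations for k = 0 and k = 1 (AR order 1):
  gamma(0) = phi_1 gamma(1) + c_0
  gamma(1) = phi_1 gamma(0) + c_1
Substituting the second into the first: gamma(0) (1 - phi_1^2) = c_0 + phi_1 c_1, so
  gamma(0) = c_0 / (1 - phi_1^2) = 4 / (1 - (0.889)^2) = 4 / 0.209679 = 19.076779.
  gamma(1) = phi_1 gamma(0) = (0.889)(19.076779) = 16.959257.
Therefore gamma(1) = 16.9593 (to 4 decimal places).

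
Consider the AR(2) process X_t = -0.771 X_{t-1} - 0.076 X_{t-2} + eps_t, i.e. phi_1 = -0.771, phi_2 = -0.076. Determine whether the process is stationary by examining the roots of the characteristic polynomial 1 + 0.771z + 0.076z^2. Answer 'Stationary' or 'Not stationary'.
\text{Stationary}

The AR(p) characteristic polynomial is P(z) = 1 + 0.771z + 0.076z^2.
Stationarity requires all roots to lie outside the unit circle, i.e. |z| > 1 for every root.
Set 1 + (0.771) z + (0.076) z^2 = 0, i.e. a z^2 + b z + c = 0 with a = 0.076, b = 0.771, c = 1.
Discriminant D = b^2 - 4ac = (0.771)^2 - 4*(0.076)*1 = 0.594441 - (0.304) = 0.290441.
D >= 0, so the roots are real: z = (-b +/- sqrt(D)) / (2a) = (-0.771 +/- 0.538926) / (0.152).
  z_1 = (-0.771 + 0.538926) / (0.152) = -1.5268,   |z_1| = 1.5268.
  z_2 = (-0.771 - 0.538926) / (0.152) = -8.6179,   |z_2| = 8.6179.
Moduli of all roots: 1.5268, 8.6179.
All moduli strictly greater than 1? Yes.
Verdict: Stationary.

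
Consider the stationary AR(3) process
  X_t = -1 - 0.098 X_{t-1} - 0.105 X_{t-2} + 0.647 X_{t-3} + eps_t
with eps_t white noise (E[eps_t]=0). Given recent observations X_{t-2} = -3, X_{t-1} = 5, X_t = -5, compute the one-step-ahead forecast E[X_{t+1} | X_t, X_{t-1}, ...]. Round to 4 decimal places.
E[X_{t+1} \mid \mathcal F_t] = -2.9760

For an AR(p) model X_t = c + sum_i phi_i X_{t-i} + eps_t, the
one-step-ahead conditional mean is
  E[X_{t+1} | X_t, ...] = c + sum_i phi_i X_{t+1-i}.
Substitute known values:
  E[X_{t+1} | ...] = -1 + (-0.098) * (-5) + (-0.105) * (5) + (0.647) * (-3)
                   = -2.9760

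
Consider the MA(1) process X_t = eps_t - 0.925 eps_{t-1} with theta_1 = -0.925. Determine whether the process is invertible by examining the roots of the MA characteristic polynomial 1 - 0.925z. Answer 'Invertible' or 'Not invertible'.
\text{Invertible}

The MA(q) characteristic polynomial is P(z) = 1 - 0.925z.
Invertibility requires all roots to lie outside the unit circle, i.e. |z| > 1 for every root.
This is linear in z: 1 + (-0.925) z = 0  =>  z = -1/(-0.925) = 1.081081,  |z| = 1.081081.
Moduli of all roots: 1.0811.
All moduli strictly greater than 1? Yes.
Verdict: Invertible.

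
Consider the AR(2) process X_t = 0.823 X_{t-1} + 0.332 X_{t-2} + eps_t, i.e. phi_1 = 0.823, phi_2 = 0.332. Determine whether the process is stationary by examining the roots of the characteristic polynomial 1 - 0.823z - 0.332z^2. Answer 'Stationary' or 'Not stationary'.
\text{Not stationary}

The AR(p) characteristic polynomial is P(z) = 1 - 0.823z - 0.332z^2.
Stationarity requires all roots to lie outside the unit circle, i.e. |z| > 1 for every root.
Set 1 + (-0.823) z + (-0.332) z^2 = 0, i.e. a z^2 + b z + c = 0 with a = -0.332, b = -0.823, c = 1.
Discriminant D = b^2 - 4ac = (-0.823)^2 - 4*(-0.332)*1 = 0.677329 - (-1.328) = 2.005329.
D >= 0, so the roots are real: z = (-b +/- sqrt(D)) / (2a) = (0.823 +/- 1.416096) / (-0.664).
  z_1 = (0.823 + 1.416096) / (-0.664) = -3.3721,   |z_1| = 3.3721.
  z_2 = (0.823 - 1.416096) / (-0.664) = 0.8932,   |z_2| = 0.8932.
Moduli of all roots: 3.3721, 0.8932.
All moduli strictly greater than 1? No.
Verdict: Not stationary.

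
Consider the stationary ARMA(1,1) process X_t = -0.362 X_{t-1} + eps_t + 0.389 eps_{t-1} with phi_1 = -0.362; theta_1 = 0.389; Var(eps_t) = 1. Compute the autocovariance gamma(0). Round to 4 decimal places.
\gamma(0) = 1.0008

Multiply the model equation by X_{t-k} and take expectations. With theta_0 = psi_0 = 1 and psi_j the MA(infinity) weights, this gives
  gamma(k) - sum_i phi_i gamma(k-i) = c_k,
  c_k = sigma^2 * sum_{j=k..q} theta_j psi_{j-k}   (c_k = 0 for k > q),
using gamma(-m) = gamma(m).
psi-weights needed (psi_j = theta_j + sum_i phi_i psi_{j-i}):
  psi_1 = theta_1 + phi_1 = 0.389 + (-0.362) = 0.027
Right-hand sides:
  c_0 = sigma^2 (1 + theta_1 psi_1) = 1 * (1 + (0.389)(0.027)) = 1 * 1.010503 = 1.010503
  c_1 = sigma^2 theta_1 = 1 * (0.389) = 0.389
  c_2 = 0
Equations for k = 0 and k = 1 (AR order 1):
  gamma(0) = phi_1 gamma(1) + c_0
  gamma(1) = phi_1 gamma(0) + c_1
Substituting the second into the first: gamma(0) (1 - phi_1^2) = c_0 + phi_1 c_1, so
  gamma(0) = (c_0 + phi_1 c_1) / (1 - phi_1^2) = (1.010503 + (-0.362)(0.389)) / (1 - (-0.362)^2) = 0.869685 / 0.868956 = 1.000839.
Therefore gamma(0) = 1.0008 (to 4 decimal places).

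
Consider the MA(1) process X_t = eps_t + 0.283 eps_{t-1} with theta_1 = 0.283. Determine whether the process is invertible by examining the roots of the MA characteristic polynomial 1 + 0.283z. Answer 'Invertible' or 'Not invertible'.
\text{Invertible}

The MA(q) characteristic polynomial is P(z) = 1 + 0.283z.
Invertibility requires all roots to lie outside the unit circle, i.e. |z| > 1 for every root.
This is linear in z: 1 + (0.283) z = 0  =>  z = -1/(0.283) = -3.533569,  |z| = 3.533569.
Moduli of all roots: 3.5336.
All moduli strictly greater than 1? Yes.
Verdict: Invertible.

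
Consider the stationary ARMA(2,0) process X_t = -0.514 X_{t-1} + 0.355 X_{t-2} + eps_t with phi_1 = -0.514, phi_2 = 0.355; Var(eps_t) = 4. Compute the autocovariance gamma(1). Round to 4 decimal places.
\gamma(1) = -9.9938

Multiply the model equation by X_{t-k} and take expectations. With theta_0 = psi_0 = 1 and psi_j the MA(infinity) weights, this gives
  gamma(k) - sum_i phi_i gamma(k-i) = c_k,
  c_k = sigma^2 * sum_{j=k..q} theta_j psi_{j-k}   (c_k = 0 for k > q),
using gamma(-m) = gamma(m).
Pure AR (q = 0): c_0 = sigma^2 = 4, c_k = 0 for k >= 1.
Equations for k = 0, 1, 2 (AR order 2, c_2 = 0):
  (E0) gamma(0) = phi_1 gamma(1) + phi_2 gamma(2) + c_0
  (E1) gamma(1) = phi_1 gamma(0) + phi_2 gamma(1) + c_1
  (E2) gamma(2) = phi_1 gamma(1) + phi_2 gamma(0)
From (E1): gamma(1) = A gamma(0) + B with
  A = phi_1 / (1 - phi_2) = -0.514 / 0.645 = -0.796899,   B = c_1 / (1 - phi_2) = 0 / 0.645 = 0.
Insert (E2) into (E0): gamma(0) (1 - phi_2^2) = phi_1 (1 + phi_2) gamma(1) + c_0.
  phi_1 (1 + phi_2) = (-0.514)(1.355) = -0.69647,   1 - phi_2^2 = 0.873975.
Replace gamma(1) by A gamma(0) + B and collect gamma(0):
  gamma(0) [0.873975 - (-0.69647)(-0.796899)] = c_0 = 4
  gamma(0) * 0.318959 = 4
  gamma(0) = 4 / 0.318959 = 12.540813.
  gamma(1) = A gamma(0) = (-0.796899)(12.540813) = -9.993764.
Therefore gamma(1) = -9.9938 (to 4 decimal places).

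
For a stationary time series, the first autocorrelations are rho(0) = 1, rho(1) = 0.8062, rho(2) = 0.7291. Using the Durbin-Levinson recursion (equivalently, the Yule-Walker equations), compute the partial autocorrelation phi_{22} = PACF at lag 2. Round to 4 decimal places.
\phi_{22} = 0.2261

The PACF at lag k is phi_{kk}, the last component of the solution
to the Yule-Walker system G_k phi = r_k where
  (G_k)_{ij} = rho(|i - j|), (r_k)_i = rho(i), i,j = 1..k.
Equivalently, Durbin-Levinson gives phi_{kk} iteratively:
  phi_{11} = rho(1)
  phi_{kk} = [rho(k) - sum_{j=1..k-1} phi_{k-1,j} rho(k-j)]
            / [1 - sum_{j=1..k-1} phi_{k-1,j} rho(j)],
  phi_{k,j} = phi_{k-1,j} - phi_{kk} phi_{k-1,k-j},  j = 1..k-1.
Step k = 1:
  phi_11 = rho(1) = 0.8062.
Step k = 2:
  phi_22 = [rho(2) - phi_11 rho(1)] / [1 - phi_11 rho(1)] = [0.7291 - (0.8062)(0.8062)] / [1 - (0.8062)(0.8062)]
         = 0.07914156 / 0.35004156 = 0.2261.
Therefore phi_{22} = 0.2261.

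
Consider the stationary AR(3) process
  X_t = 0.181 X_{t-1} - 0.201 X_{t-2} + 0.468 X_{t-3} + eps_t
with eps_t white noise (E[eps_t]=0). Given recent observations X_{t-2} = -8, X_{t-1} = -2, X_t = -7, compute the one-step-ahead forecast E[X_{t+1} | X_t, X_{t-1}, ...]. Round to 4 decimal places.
E[X_{t+1} \mid \mathcal F_t] = -4.6090

For an AR(p) model X_t = c + sum_i phi_i X_{t-i} + eps_t, the
one-step-ahead conditional mean is
  E[X_{t+1} | X_t, ...] = c + sum_i phi_i X_{t+1-i}.
Substitute known values:
  E[X_{t+1} | ...] = (0.181) * (-7) + (-0.201) * (-2) + (0.468) * (-8)
                   = -4.6090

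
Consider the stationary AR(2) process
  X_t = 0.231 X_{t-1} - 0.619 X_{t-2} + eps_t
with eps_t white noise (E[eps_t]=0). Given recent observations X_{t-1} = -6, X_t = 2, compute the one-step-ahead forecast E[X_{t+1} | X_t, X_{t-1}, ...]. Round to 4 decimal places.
E[X_{t+1} \mid \mathcal F_t] = 4.1760

For an AR(p) model X_t = c + sum_i phi_i X_{t-i} + eps_t, the
one-step-ahead conditional mean is
  E[X_{t+1} | X_t, ...] = c + sum_i phi_i X_{t+1-i}.
Substitute known values:
  E[X_{t+1} | ...] = (0.231) * (2) + (-0.619) * (-6)
                   = 4.1760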